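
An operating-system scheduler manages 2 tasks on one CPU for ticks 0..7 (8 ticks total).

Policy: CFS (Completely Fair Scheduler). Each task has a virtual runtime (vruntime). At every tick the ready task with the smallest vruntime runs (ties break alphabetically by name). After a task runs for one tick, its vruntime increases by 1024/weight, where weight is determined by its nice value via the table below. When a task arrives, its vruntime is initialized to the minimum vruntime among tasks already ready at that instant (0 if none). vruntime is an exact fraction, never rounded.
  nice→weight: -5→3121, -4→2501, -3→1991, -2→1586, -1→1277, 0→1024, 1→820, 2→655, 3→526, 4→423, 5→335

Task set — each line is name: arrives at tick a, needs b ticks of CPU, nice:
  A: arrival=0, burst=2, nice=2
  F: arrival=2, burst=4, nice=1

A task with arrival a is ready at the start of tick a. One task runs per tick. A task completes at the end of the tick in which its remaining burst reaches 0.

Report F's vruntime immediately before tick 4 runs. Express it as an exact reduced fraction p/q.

t=0: vr[A=0] → run A
t=1: vr[A=1024/655] → run A
t=2: vr[F=0] → run F
t=3: vr[F=256/205] → run F
t=4: vr[F=512/205] → run F
t=5: vr[F=768/205] → run F
t=6: (idle)
t=7: (idle)

vruntime(F, start of tick 4) = 512/205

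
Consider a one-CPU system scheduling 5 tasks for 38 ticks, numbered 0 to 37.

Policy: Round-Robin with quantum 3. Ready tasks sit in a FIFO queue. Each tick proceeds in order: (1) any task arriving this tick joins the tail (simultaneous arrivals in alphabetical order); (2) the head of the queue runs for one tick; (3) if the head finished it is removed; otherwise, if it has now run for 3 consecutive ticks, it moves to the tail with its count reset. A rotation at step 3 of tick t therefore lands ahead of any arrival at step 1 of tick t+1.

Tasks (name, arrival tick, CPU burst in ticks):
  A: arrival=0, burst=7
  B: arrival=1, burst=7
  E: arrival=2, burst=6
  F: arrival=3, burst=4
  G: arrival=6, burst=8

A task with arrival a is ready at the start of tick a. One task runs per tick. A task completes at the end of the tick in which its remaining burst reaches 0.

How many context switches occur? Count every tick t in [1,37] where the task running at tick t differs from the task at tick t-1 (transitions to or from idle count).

context switches = 12

t=0: queue=[A] q_used=0 → run A
t=1: queue=[A,B] q_used=1 → run A
t=2: queue=[A,B,E] q_used=2 → run A
t=3: queue=[B,E,A,F] q_used=0 → run B
t=4: queue=[B,E,A,F] q_used=1 → run B
t=5: queue=[B,E,A,F] q_used=2 → run B
t=6: queue=[E,A,F,B,G] q_used=0 → run E
t=7: queue=[E,A,F,B,G] q_used=1 → run E
t=8: queue=[E,A,F,B,G] q_used=2 → run E
t=9: queue=[A,F,B,G,E] q_used=0 → run A
t=10: queue=[A,F,B,G,E] q_used=1 → run A
t=11: queue=[A,F,B,G,E] q_used=2 → run A
t=12: queue=[F,B,G,E,A] q_used=0 → run F
t=13: queue=[F,B,G,E,A] q_used=1 → run F
t=14: queue=[F,B,G,E,A] q_used=2 → run F
t=15: queue=[B,G,E,A,F] q_used=0 → run B
t=16: queue=[B,G,E,A,F] q_used=1 → run B
t=17: queue=[B,G,E,A,F] q_used=2 → run B
t=18: queue=[G,E,A,F,B] q_used=0 → run G
t=19: queue=[G,E,A,F,B] q_used=1 → run G
t=20: queue=[G,E,A,F,B] q_used=2 → run G
t=21: queue=[E,A,F,B,G] q_used=0 → run E
t=22: queue=[E,A,F,B,G] q_used=1 → run E
t=23: queue=[E,A,F,B,G] q_used=2 → run E
t=24: queue=[A,F,B,G] q_used=0 → run A
t=25: queue=[F,B,G] q_used=0 → run F
t=26: queue=[B,G] q_used=0 → run B
t=27: queue=[G] q_used=0 → run G
t=28: queue=[G] q_used=1 → run G
t=29: queue=[G] q_used=2 → run G
t=30: queue=[G] q_used=0 → run G
t=31: queue=[G] q_used=1 → run G
t=32: (idle)
t=33: (idle)
t=34: (idle)
t=35: (idle)
t=36: (idle)
t=37: (idle)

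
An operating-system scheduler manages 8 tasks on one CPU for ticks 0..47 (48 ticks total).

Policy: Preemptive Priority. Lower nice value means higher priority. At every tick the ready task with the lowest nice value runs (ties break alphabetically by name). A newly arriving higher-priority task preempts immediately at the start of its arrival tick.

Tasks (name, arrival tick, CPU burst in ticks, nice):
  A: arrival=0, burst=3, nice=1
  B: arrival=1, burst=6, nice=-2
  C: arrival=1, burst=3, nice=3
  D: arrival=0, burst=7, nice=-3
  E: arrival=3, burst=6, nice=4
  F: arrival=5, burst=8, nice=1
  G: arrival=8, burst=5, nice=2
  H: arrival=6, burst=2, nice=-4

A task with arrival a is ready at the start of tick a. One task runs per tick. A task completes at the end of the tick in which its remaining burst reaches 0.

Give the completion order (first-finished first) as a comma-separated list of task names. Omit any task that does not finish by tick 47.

completion order = H, D, B, A, F, G, C, E

t=0: ready={A,D} → run D
t=1: ready={A,B,C,D} → run D
t=2: ready={A,B,C,D} → run D
t=3: ready={A,B,C,D,E} → run D
t=4: ready={A,B,C,D,E} → run D
t=5: ready={A,B,C,D,E,F} → run D
t=6: ready={A,B,C,D,E,F,H} → run H
t=7: ready={A,B,C,D,E,F,H} → run H
t=8: ready={A,B,C,D,E,F,G} → run D
t=9: ready={A,B,C,E,F,G} → run B
t=10: ready={A,B,C,E,F,G} → run B
t=11: ready={A,B,C,E,F,G} → run B
t=12: ready={A,B,C,E,F,G} → run B
t=13: ready={A,B,C,E,F,G} → run B
t=14: ready={A,B,C,E,F,G} → run B
t=15: ready={A,C,E,F,G} → run A
t=16: ready={A,C,E,F,G} → run A
t=17: ready={A,C,E,F,G} → run A
t=18: ready={C,E,F,G} → run F
t=19: ready={C,E,F,G} → run F
t=20: ready={C,E,F,G} → run F
t=21: ready={C,E,F,G} → run F
t=22: ready={C,E,F,G} → run F
t=23: ready={C,E,F,G} → run F
t=24: ready={C,E,F,G} → run F
t=25: ready={C,E,F,G} → run F
t=26: ready={C,E,G} → run G
t=27: ready={C,E,G} → run G
t=28: ready={C,E,G} → run G
t=29: ready={C,E,G} → run G
t=30: ready={C,E,G} → run G
t=31: ready={C,E} → run C
t=32: ready={C,E} → run C
t=33: ready={C,E} → run C
t=34: ready={E} → run E
t=35: ready={E} → run E
t=36: ready={E} → run E
t=37: ready={E} → run E
t=38: ready={E} → run E
t=39: ready={E} → run E
t=40: (idle)
t=41: (idle)
t=42: (idle)
t=43: (idle)
t=44: (idle)
t=45: (idle)
t=46: (idle)
t=47: (idle)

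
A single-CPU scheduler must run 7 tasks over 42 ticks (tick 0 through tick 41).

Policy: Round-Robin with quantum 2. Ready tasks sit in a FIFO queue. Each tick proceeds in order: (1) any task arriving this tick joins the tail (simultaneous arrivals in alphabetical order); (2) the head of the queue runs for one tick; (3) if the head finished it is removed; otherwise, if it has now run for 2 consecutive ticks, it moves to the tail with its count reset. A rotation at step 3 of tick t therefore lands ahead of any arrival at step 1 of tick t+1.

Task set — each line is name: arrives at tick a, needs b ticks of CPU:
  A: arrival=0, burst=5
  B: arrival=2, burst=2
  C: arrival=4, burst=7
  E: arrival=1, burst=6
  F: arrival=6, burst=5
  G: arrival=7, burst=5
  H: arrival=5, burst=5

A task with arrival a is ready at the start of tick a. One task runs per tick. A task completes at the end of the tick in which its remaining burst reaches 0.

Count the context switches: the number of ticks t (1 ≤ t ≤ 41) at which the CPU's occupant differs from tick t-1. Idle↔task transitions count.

context switches = 20

t=0: queue=[A] q_used=0 → run A
t=1: queue=[A,E] q_used=1 → run A
t=2: queue=[E,A,B] q_used=0 → run E
t=3: queue=[E,A,B] q_used=1 → run E
t=4: queue=[A,B,E,C] q_used=0 → run A
t=5: queue=[A,B,E,C,H] q_used=1 → run A
t=6: queue=[B,E,C,H,A,F] q_used=0 → run B
t=7: queue=[B,E,C,H,A,F,G] q_used=1 → run B
t=8: queue=[E,C,H,A,F,G] q_used=0 → run E
t=9: queue=[E,C,H,A,F,G] q_used=1 → run E
t=10: queue=[C,H,A,F,G,E] q_used=0 → run C
t=11: queue=[C,H,A,F,G,E] q_used=1 → run C
t=12: queue=[H,A,F,G,E,C] q_used=0 → run H
t=13: queue=[H,A,F,G,E,C] q_used=1 → run H
t=14: queue=[A,F,G,E,C,H] q_used=0 → run A
t=15: queue=[F,G,E,C,H] q_used=0 → run F
t=16: queue=[F,G,E,C,H] q_used=1 → run F
t=17: queue=[G,E,C,H,F] q_used=0 → run G
t=18: queue=[G,E,C,H,F] q_used=1 → run G
t=19: queue=[E,C,H,F,G] q_used=0 → run E
t=20: queue=[E,C,H,F,G] q_used=1 → run E
t=21: queue=[C,H,F,G] q_used=0 → run C
t=22: queue=[C,H,F,G] q_used=1 → run C
t=23: queue=[H,F,G,C] q_used=0 → run H
t=24: queue=[H,F,G,C] q_used=1 → run H
t=25: queue=[F,G,C,H] q_used=0 → run F
t=26: queue=[F,G,C,H] q_used=1 → run F
t=27: queue=[G,C,H,F] q_used=0 → run G
t=28: queue=[G,C,H,F] q_used=1 → run G
t=29: queue=[C,H,F,G] q_used=0 → run C
t=30: queue=[C,H,F,G] q_used=1 → run C
t=31: queue=[H,F,G,C] q_used=0 → run H
t=32: queue=[F,G,C] q_used=0 → run F
t=33: queue=[G,C] q_used=0 → run G
t=34: queue=[C] q_used=0 → run C
t=35: (idle)
t=36: (idle)
t=37: (idle)
t=38: (idle)
t=39: (idle)
t=40: (idle)
t=41: (idle)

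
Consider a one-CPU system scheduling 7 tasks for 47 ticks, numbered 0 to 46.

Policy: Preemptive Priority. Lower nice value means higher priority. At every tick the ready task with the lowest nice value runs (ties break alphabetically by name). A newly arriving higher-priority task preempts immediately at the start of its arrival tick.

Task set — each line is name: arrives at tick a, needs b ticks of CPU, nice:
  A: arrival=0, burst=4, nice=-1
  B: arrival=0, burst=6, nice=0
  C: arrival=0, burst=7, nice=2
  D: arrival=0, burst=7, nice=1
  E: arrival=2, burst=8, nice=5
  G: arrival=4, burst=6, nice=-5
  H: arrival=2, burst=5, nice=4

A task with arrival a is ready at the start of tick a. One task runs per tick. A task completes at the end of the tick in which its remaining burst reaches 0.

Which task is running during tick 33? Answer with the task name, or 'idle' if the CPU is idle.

running at tick 33 = H

t=0: ready={A,B,C,D} → run A
t=1: ready={A,B,C,D} → run A
t=2: ready={A,B,C,D,E,H} → run A
t=3: ready={A,B,C,D,E,H} → run A
t=4: ready={B,C,D,E,G,H} → run G
t=5: ready={B,C,D,E,G,H} → run G
t=6: ready={B,C,D,E,G,H} → run G
t=7: ready={B,C,D,E,G,H} → run G
t=8: ready={B,C,D,E,G,H} → run G
t=9: ready={B,C,D,E,G,H} → run G
t=10: ready={B,C,D,E,H} → run B
t=11: ready={B,C,D,E,H} → run B
t=12: ready={B,C,D,E,H} → run B
t=13: ready={B,C,D,E,H} → run B
t=14: ready={B,C,D,E,H} → run B
t=15: ready={B,C,D,E,H} → run B
t=16: ready={C,D,E,H} → run D
t=17: ready={C,D,E,H} → run D
t=18: ready={C,D,E,H} → run D
t=19: ready={C,D,E,H} → run D
t=20: ready={C,D,E,H} → run D
t=21: ready={C,D,E,H} → run D
t=22: ready={C,D,E,H} → run D
t=23: ready={C,E,H} → run C
t=24: ready={C,E,H} → run C
t=25: ready={C,E,H} → run C
t=26: ready={C,E,H} → run C
t=27: ready={C,E,H} → run C
t=28: ready={C,E,H} → run C
t=29: ready={C,E,H} → run C
t=30: ready={E,H} → run H
t=31: ready={E,H} → run H
t=32: ready={E,H} → run H
t=33: ready={E,H} → run H
t=34: ready={E,H} → run H
t=35: ready={E} → run E
t=36: ready={E} → run E
t=37: ready={E} → run E
t=38: ready={E} → run E
t=39: ready={E} → run E
t=40: ready={E} → run E
t=41: ready={E} → run E
t=42: ready={E} → run E
t=43: (idle)
t=44: (idle)
t=45: (idle)
t=46: (idle)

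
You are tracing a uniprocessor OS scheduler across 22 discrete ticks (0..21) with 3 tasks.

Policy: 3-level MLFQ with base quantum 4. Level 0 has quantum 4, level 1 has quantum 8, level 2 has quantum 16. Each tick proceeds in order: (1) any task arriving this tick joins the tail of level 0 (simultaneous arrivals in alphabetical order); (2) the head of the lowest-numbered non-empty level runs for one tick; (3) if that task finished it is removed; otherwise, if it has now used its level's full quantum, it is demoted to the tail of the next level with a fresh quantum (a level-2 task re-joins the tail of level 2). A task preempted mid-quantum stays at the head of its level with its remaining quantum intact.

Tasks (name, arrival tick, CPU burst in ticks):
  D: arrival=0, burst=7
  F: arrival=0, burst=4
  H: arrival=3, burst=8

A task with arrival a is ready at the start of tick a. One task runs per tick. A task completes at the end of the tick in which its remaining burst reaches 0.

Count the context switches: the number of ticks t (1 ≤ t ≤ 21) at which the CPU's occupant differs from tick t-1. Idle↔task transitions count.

t=0: L0/L1/L2 = DF/-/- → run D
t=1: L0/L1/L2 = DF/-/- → run D
t=2: L0/L1/L2 = DF/-/- → run D
t=3: L0/L1/L2 = DFH/-/- → run D
t=4: L0/L1/L2 = FH/D/- → run F
t=5: L0/L1/L2 = FH/D/- → run F
t=6: L0/L1/L2 = FH/D/- → run F
t=7: L0/L1/L2 = FH/D/- → run F
t=8: L0/L1/L2 = H/D/- → run H
t=9: L0/L1/L2 = H/D/- → run H
t=10: L0/L1/L2 = H/D/- → run H
t=11: L0/L1/L2 = H/D/- → run H
t=12: L0/L1/L2 = -/DH/- → run D
t=13: L0/L1/L2 = -/DH/- → run D
t=14: L0/L1/L2 = -/DH/- → run D
t=15: L0/L1/L2 = -/H/- → run H
t=16: L0/L1/L2 = -/H/- → run H
t=17: L0/L1/L2 = -/H/- → run H
t=18: L0/L1/L2 = -/H/- → run H
t=19: (idle)
t=20: (idle)
t=21: (idle)

context switches = 5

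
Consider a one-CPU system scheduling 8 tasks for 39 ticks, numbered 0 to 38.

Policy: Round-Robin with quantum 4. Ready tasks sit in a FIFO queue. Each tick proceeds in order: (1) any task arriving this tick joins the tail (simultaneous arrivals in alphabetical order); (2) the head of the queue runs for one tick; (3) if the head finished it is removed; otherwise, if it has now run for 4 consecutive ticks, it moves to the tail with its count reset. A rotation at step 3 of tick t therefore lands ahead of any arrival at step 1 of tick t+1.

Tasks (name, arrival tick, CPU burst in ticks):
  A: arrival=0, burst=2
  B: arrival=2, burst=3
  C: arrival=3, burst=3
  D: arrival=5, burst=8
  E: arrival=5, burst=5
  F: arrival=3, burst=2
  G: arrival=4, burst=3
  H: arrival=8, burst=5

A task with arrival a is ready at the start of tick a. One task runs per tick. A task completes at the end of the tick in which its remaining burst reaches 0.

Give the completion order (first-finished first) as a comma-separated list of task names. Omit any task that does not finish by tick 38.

t=0: queue=[A] q_used=0 → run A
t=1: queue=[A] q_used=1 → run A
t=2: queue=[B] q_used=0 → run B
t=3: queue=[B,C,F] q_used=1 → run B
t=4: queue=[B,C,F,G] q_used=2 → run B
t=5: queue=[C,F,G,D,E] q_used=0 → run C
t=6: queue=[C,F,G,D,E] q_used=1 → run C
t=7: queue=[C,F,G,D,E] q_used=2 → run C
t=8: queue=[F,G,D,E,H] q_used=0 → run F
t=9: queue=[F,G,D,E,H] q_used=1 → run F
t=10: queue=[G,D,E,H] q_used=0 → run G
t=11: queue=[G,D,E,H] q_used=1 → run G
t=12: queue=[G,D,E,H] q_used=2 → run G
t=13: queue=[D,E,H] q_used=0 → run D
t=14: queue=[D,E,H] q_used=1 → run D
t=15: queue=[D,E,H] q_used=2 → run D
t=16: queue=[D,E,H] q_used=3 → run D
t=17: queue=[E,H,D] q_used=0 → run E
t=18: queue=[E,H,D] q_used=1 → run E
t=19: queue=[E,H,D] q_used=2 → run E
t=20: queue=[E,H,D] q_used=3 → run E
t=21: queue=[H,D,E] q_used=0 → run H
t=22: queue=[H,D,E] q_used=1 → run H
t=23: queue=[H,D,E] q_used=2 → run H
t=24: queue=[H,D,E] q_used=3 → run H
t=25: queue=[D,E,H] q_used=0 → run D
t=26: queue=[D,E,H] q_used=1 → run D
t=27: queue=[D,E,H] q_used=2 → run D
t=28: queue=[D,E,H] q_used=3 → run D
t=29: queue=[E,H] q_used=0 → run E
t=30: queue=[H] q_used=0 → run H
t=31: (idle)
t=32: (idle)
t=33: (idle)
t=34: (idle)
t=35: (idle)
t=36: (idle)
t=37: (idle)
t=38: (idle)

completion order = A, B, C, F, G, D, E, H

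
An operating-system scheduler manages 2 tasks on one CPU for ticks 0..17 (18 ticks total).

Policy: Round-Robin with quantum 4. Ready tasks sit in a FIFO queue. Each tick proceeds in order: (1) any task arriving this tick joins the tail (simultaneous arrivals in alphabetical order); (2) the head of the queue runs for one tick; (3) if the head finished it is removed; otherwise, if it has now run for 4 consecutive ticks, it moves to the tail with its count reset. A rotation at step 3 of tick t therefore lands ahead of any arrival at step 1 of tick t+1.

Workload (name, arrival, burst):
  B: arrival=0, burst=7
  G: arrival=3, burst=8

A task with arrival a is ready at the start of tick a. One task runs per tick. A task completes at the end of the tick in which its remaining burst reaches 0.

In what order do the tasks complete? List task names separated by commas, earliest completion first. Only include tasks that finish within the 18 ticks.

t=0: queue=[B] q_used=0 → run B
t=1: queue=[B] q_used=1 → run B
t=2: queue=[B] q_used=2 → run B
t=3: queue=[B,G] q_used=3 → run B
t=4: queue=[G,B] q_used=0 → run G
t=5: queue=[G,B] q_used=1 → run G
t=6: queue=[G,B] q_used=2 → run G
t=7: queue=[G,B] q_used=3 → run G
t=8: queue=[B,G] q_used=0 → run B
t=9: queue=[B,G] q_used=1 → run B
t=10: queue=[B,G] q_used=2 → run B
t=11: queue=[G] q_used=0 → run G
t=12: queue=[G] q_used=1 → run G
t=13: queue=[G] q_used=2 → run G
t=14: queue=[G] q_used=3 → run G
t=15: (idle)
t=16: (idle)
t=17: (idle)

completion order = B, G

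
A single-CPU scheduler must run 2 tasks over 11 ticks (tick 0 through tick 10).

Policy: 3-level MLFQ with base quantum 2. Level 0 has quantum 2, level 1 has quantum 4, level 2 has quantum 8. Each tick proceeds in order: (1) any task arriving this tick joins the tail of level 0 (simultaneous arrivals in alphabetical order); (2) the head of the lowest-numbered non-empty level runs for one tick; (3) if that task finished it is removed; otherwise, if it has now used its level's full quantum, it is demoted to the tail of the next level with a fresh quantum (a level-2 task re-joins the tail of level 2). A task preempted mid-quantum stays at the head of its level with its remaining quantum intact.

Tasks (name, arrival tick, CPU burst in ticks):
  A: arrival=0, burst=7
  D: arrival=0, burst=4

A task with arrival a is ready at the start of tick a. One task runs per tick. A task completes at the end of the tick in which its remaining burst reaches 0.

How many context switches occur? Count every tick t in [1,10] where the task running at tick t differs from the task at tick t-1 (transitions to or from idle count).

context switches = 4

t=0: L0/L1/L2 = AD/-/- → run A
t=1: L0/L1/L2 = AD/-/- → run A
t=2: L0/L1/L2 = D/A/- → run D
t=3: L0/L1/L2 = D/A/- → run D
t=4: L0/L1/L2 = -/AD/- → run A
t=5: L0/L1/L2 = -/AD/- → run A
t=6: L0/L1/L2 = -/AD/- → run A
t=7: L0/L1/L2 = -/AD/- → run A
t=8: L0/L1/L2 = -/D/A → run D
t=9: L0/L1/L2 = -/D/A → run D
t=10: L0/L1/L2 = -/-/A → run A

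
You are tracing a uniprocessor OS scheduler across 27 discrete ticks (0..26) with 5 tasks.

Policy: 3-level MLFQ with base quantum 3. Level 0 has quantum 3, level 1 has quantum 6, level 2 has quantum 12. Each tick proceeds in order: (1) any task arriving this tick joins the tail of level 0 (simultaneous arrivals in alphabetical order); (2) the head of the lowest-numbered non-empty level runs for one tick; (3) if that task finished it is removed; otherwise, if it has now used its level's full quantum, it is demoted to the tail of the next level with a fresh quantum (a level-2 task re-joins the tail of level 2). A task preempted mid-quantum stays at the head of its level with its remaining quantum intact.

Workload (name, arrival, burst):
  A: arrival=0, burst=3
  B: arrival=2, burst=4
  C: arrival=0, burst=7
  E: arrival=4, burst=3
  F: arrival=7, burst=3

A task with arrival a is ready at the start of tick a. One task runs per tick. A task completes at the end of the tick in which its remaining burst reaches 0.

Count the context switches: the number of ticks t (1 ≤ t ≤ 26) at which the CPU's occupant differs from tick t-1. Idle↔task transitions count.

t=0: L0/L1/L2 = AC/-/- → run A
t=1: L0/L1/L2 = AC/-/- → run A
t=2: L0/L1/L2 = ACB/-/- → run A
t=3: L0/L1/L2 = CB/-/- → run C
t=4: L0/L1/L2 = CBE/-/- → run C
t=5: L0/L1/L2 = CBE/-/- → run C
t=6: L0/L1/L2 = BE/C/- → run B
t=7: L0/L1/L2 = BEF/C/- → run B
t=8: L0/L1/L2 = BEF/C/- → run B
t=9: L0/L1/L2 = EF/CB/- → run E
t=10: L0/L1/L2 = EF/CB/- → run E
t=11: L0/L1/L2 = EF/CB/- → run E
t=12: L0/L1/L2 = F/CB/- → run F
t=13: L0/L1/L2 = F/CB/- → run F
t=14: L0/L1/L2 = F/CB/- → run F
t=15: L0/L1/L2 = -/CB/- → run C
t=16: L0/L1/L2 = -/CB/- → run C
t=17: L0/L1/L2 = -/CB/- → run C
t=18: L0/L1/L2 = -/CB/- → run C
t=19: L0/L1/L2 = -/B/- → run B
t=20: (idle)
t=21: (idle)
t=22: (idle)
t=23: (idle)
t=24: (idle)
t=25: (idle)
t=26: (idle)

context switches = 7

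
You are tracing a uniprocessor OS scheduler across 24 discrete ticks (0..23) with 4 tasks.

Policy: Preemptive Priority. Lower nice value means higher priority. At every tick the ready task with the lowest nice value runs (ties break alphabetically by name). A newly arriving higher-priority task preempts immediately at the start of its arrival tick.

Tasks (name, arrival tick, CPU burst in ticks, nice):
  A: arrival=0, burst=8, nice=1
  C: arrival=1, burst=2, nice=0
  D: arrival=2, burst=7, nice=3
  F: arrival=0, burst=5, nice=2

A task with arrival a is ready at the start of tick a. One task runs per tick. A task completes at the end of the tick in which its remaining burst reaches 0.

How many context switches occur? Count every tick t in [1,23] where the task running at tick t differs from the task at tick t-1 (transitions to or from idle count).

t=0: ready={A,F} → run A
t=1: ready={A,C,F} → run C
t=2: ready={A,C,D,F} → run C
t=3: ready={A,D,F} → run A
t=4: ready={A,D,F} → run A
t=5: ready={A,D,F} → run A
t=6: ready={A,D,F} → run A
t=7: ready={A,D,F} → run A
t=8: ready={A,D,F} → run A
t=9: ready={A,D,F} → run A
t=10: ready={D,F} → run F
t=11: ready={D,F} → run F
t=12: ready={D,F} → run F
t=13: ready={D,F} → run F
t=14: ready={D,F} → run F
t=15: ready={D} → run D
t=16: ready={D} → run D
t=17: ready={D} → run D
t=18: ready={D} → run D
t=19: ready={D} → run D
t=20: ready={D} → run D
t=21: ready={D} → run D
t=22: (idle)
t=23: (idle)

context switches = 5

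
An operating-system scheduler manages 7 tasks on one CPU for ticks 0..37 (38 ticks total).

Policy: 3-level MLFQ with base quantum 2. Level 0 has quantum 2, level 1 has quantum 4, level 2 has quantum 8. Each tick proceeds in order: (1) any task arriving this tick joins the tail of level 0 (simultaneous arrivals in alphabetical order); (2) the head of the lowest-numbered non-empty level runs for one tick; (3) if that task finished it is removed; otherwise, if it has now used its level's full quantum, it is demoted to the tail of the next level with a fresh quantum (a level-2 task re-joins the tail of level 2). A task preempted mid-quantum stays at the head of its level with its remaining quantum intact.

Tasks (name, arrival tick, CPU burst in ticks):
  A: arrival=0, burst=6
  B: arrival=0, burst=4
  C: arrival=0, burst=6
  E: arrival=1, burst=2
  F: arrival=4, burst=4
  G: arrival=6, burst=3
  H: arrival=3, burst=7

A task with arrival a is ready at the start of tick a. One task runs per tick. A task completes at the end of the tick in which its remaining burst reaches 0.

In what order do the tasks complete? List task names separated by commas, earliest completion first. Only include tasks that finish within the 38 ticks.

completion order = E, A, B, C, F, G, H

t=0: L0/L1/L2 = ABC/-/- → run A
t=1: L0/L1/L2 = ABCE/-/- → run A
t=2: L0/L1/L2 = BCE/A/- → run B
t=3: L0/L1/L2 = BCEH/A/- → run B
t=4: L0/L1/L2 = CEHF/AB/- → run C
t=5: L0/L1/L2 = CEHF/AB/- → run C
t=6: L0/L1/L2 = EHFG/ABC/- → run E
t=7: L0/L1/L2 = EHFG/ABC/- → run E
t=8: L0/L1/L2 = HFG/ABC/- → run H
t=9: L0/L1/L2 = HFG/ABC/- → run H
t=10: L0/L1/L2 = FG/ABCH/- → run F
t=11: L0/L1/L2 = FG/ABCH/- → run F
t=12: L0/L1/L2 = G/ABCHF/- → run G
t=13: L0/L1/L2 = G/ABCHF/- → run G
t=14: L0/L1/L2 = -/ABCHFG/- → run A
t=15: L0/L1/L2 = -/ABCHFG/- → run A
t=16: L0/L1/L2 = -/ABCHFG/- → run A
t=17: L0/L1/L2 = -/ABCHFG/- → run A
t=18: L0/L1/L2 = -/BCHFG/- → run B
t=19: L0/L1/L2 = -/BCHFG/- → run B
t=20: L0/L1/L2 = -/CHFG/- → run C
t=21: L0/L1/L2 = -/CHFG/- → run C
t=22: L0/L1/L2 = -/CHFG/- → run C
t=23: L0/L1/L2 = -/CHFG/- → run C
t=24: L0/L1/L2 = -/HFG/- → run H
t=25: L0/L1/L2 = -/HFG/- → run H
t=26: L0/L1/L2 = -/HFG/- → run H
t=27: L0/L1/L2 = -/HFG/- → run H
t=28: L0/L1/L2 = -/FG/H → run F
t=29: L0/L1/L2 = -/FG/H → run F
t=30: L0/L1/L2 = -/G/H → run G
t=31: L0/L1/L2 = -/-/H → run H
t=32: (idle)
t=33: (idle)
t=34: (idle)
t=35: (idle)
t=36: (idle)
t=37: (idle)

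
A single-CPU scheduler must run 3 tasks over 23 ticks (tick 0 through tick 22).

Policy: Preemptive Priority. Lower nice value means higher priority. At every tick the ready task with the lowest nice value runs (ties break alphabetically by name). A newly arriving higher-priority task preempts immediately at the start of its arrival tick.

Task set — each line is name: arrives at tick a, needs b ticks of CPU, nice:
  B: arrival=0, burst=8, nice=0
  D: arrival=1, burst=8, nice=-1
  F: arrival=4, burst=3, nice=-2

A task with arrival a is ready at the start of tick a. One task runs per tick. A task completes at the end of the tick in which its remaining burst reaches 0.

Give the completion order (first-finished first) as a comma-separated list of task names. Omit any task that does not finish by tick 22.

t=0: ready={B} → run B
t=1: ready={B,D} → run D
t=2: ready={B,D} → run D
t=3: ready={B,D} → run D
t=4: ready={B,D,F} → run F
t=5: ready={B,D,F} → run F
t=6: ready={B,D,F} → run F
t=7: ready={B,D} → run D
t=8: ready={B,D} → run D
t=9: ready={B,D} → run D
t=10: ready={B,D} → run D
t=11: ready={B,D} → run D
t=12: ready={B} → run B
t=13: ready={B} → run B
t=14: ready={B} → run B
t=15: ready={B} → run B
t=16: ready={B} → run B
t=17: ready={B} → run B
t=18: ready={B} → run B
t=19: (idle)
t=20: (idle)
t=21: (idle)
t=22: (idle)

completion order = F, D, B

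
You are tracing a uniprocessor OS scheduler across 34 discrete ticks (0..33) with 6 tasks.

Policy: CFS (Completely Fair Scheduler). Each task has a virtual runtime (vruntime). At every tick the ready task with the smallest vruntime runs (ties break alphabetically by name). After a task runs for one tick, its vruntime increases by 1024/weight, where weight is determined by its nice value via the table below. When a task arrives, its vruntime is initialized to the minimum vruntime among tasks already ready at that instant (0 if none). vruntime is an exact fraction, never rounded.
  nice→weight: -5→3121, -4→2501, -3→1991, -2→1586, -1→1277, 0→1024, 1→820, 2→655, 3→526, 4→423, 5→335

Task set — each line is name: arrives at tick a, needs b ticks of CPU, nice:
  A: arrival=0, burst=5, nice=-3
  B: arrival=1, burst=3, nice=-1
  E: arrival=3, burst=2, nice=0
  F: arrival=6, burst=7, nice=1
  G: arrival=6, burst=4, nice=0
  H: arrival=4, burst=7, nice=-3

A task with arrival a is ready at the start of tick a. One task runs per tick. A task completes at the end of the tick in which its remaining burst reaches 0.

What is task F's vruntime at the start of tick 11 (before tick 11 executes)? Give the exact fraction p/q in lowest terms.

t=0: vr[A=0] → run A
t=1: vr[A=1024/1991 B=1024/1991] → run A
t=2: vr[A=2048/1991 B=1024/1991] → run B
t=3: vr[A=2048/1991 B=3346432/2542507 E=2048/1991] → run A
t=4: vr[A=3072/1991 B=3346432/2542507 E=2048/1991 H=2048/1991] → run E
t=5: vr[A=3072/1991 B=3346432/2542507 E=4039/1991 H=2048/1991] → run H
t=6: vr[A=3072/1991 B=3346432/2542507 E=4039/1991 F=3346432/2542507 G=3346432/2542507 H=3072/1991] → run B
t=7: vr[A=3072/1991 B=5385216/2542507 E=4039/1991 F=3346432/2542507 G=3346432/2542507 H=3072/1991] → run F
t=8: vr[A=3072/1991 B=5385216/2542507 E=4039/1991 F=1336900352/521213935 G=3346432/2542507 H=3072/1991] → run G
t=9: vr[A=3072/1991 B=5385216/2542507 E=4039/1991 F=1336900352/521213935 G=5888939/2542507 H=3072/1991] → run A
t=10: vr[A=4096/1991 B=5385216/2542507 E=4039/1991 F=1336900352/521213935 G=5888939/2542507 H=3072/1991] → run H
t=11: vr[A=4096/1991 B=5385216/2542507 E=4039/1991 F=1336900352/521213935 G=5888939/2542507 H=4096/1991] → run E
t=12: vr[A=4096/1991 B=5385216/2542507 F=1336900352/521213935 G=5888939/2542507 H=4096/1991] → run A
t=13: vr[B=5385216/2542507 F=1336900352/521213935 G=5888939/2542507 H=4096/1991] → run H
t=14: vr[B=5385216/2542507 F=1336900352/521213935 G=5888939/2542507 H=5120/1991] → run B
t=15: vr[F=1336900352/521213935 G=5888939/2542507 H=5120/1991] → run G
t=16: vr[F=1336900352/521213935 G=8431446/2542507 H=5120/1991] → run F
t=17: vr[F=1987782144/521213935 G=8431446/2542507 H=5120/1991] → run H
t=18: vr[F=1987782144/521213935 G=8431446/2542507 H=6144/1991] → run H
t=19: vr[F=1987782144/521213935 G=8431446/2542507 H=7168/1991] → run G
t=20: vr[F=1987782144/521213935 G=10973953/2542507 H=7168/1991] → run H
t=21: vr[F=1987782144/521213935 G=10973953/2542507 H=8192/1991] → run F
t=22: vr[F=2638663936/521213935 G=10973953/2542507 H=8192/1991] → run H
t=23: vr[F=2638663936/521213935 G=10973953/2542507] → run G
t=24: vr[F=2638663936/521213935] → run F
t=25: vr[F=3289545728/521213935] → run F
t=26: vr[F=788085504/104242787] → run F
t=27: vr[F=4591309312/521213935] → run F
t=28: (idle)
t=29: (idle)
t=30: (idle)
t=31: (idle)
t=32: (idle)
t=33: (idle)

vruntime(F, start of tick 11) = 1336900352/521213935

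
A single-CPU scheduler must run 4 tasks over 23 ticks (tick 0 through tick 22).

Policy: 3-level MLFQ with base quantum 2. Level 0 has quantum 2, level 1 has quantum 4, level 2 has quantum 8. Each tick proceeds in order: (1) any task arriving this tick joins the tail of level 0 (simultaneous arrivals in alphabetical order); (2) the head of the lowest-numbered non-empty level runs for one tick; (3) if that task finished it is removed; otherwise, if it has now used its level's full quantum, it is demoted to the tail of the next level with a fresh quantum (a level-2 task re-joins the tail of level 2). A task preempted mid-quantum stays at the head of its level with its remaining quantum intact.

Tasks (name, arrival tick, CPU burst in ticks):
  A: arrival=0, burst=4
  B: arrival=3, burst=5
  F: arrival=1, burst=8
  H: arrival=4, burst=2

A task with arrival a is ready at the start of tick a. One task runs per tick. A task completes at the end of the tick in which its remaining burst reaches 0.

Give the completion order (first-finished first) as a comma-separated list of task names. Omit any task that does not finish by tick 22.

completion order = H, A, B, F

t=0: L0/L1/L2 = A/-/- → run A
t=1: L0/L1/L2 = AF/-/- → run A
t=2: L0/L1/L2 = F/A/- → run F
t=3: L0/L1/L2 = FB/A/- → run F
t=4: L0/L1/L2 = BH/AF/- → run B
t=5: L0/L1/L2 = BH/AF/- → run B
t=6: L0/L1/L2 = H/AFB/- → run H
t=7: L0/L1/L2 = H/AFB/- → run H
t=8: L0/L1/L2 = -/AFB/- → run A
t=9: L0/L1/L2 = -/AFB/- → run A
t=10: L0/L1/L2 = -/FB/- → run F
t=11: L0/L1/L2 = -/FB/- → run F
t=12: L0/L1/L2 = -/FB/- → run F
t=13: L0/L1/L2 = -/FB/- → run F
t=14: L0/L1/L2 = -/B/F → run B
t=15: L0/L1/L2 = -/B/F → run B
t=16: L0/L1/L2 = -/B/F → run B
t=17: L0/L1/L2 = -/-/F → run F
t=18: L0/L1/L2 = -/-/F → run F
t=19: (idle)
t=20: (idle)
t=21: (idle)
t=22: (idle)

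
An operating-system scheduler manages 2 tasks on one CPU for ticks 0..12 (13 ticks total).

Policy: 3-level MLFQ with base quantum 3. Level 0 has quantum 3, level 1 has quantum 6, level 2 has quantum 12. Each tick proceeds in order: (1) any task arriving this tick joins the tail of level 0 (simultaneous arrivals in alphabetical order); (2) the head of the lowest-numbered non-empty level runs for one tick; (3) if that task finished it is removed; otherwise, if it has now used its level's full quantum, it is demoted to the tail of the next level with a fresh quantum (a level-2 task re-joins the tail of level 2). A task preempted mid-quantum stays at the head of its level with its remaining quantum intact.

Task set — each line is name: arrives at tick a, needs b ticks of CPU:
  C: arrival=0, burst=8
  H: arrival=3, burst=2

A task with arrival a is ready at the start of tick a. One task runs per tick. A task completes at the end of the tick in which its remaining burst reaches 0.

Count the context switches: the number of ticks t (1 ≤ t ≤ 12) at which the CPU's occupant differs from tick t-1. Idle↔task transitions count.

t=0: L0/L1/L2 = C/-/- → run C
t=1: L0/L1/L2 = C/-/- → run C
t=2: L0/L1/L2 = C/-/- → run C
t=3: L0/L1/L2 = H/C/- → run H
t=4: L0/L1/L2 = H/C/- → run H
t=5: L0/L1/L2 = -/C/- → run C
t=6: L0/L1/L2 = -/C/- → run C
t=7: L0/L1/L2 = -/C/- → run C
t=8: L0/L1/L2 = -/C/- → run C
t=9: L0/L1/L2 = -/C/- → run C
t=10: (idle)
t=11: (idle)
t=12: (idle)

context switches = 3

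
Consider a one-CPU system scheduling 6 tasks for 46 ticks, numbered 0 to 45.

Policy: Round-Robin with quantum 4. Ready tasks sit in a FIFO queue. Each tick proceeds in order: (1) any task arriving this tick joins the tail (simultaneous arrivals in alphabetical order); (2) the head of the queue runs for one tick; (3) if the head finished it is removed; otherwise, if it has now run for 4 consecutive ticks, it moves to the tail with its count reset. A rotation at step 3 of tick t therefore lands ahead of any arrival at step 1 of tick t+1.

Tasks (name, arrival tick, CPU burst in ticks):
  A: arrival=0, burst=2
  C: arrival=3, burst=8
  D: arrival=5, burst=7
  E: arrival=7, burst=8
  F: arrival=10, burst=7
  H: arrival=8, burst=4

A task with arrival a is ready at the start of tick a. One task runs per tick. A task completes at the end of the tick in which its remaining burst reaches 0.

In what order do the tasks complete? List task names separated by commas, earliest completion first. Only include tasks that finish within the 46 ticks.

t=0: queue=[A] q_used=0 → run A
t=1: queue=[A] q_used=1 → run A
t=2: (idle)
t=3: queue=[C] q_used=0 → run C
t=4: queue=[C] q_used=1 → run C
t=5: queue=[C,D] q_used=2 → run C
t=6: queue=[C,D] q_used=3 → run C
t=7: queue=[D,C,E] q_used=0 → run D
t=8: queue=[D,C,E,H] q_used=1 → run D
t=9: queue=[D,C,E,H] q_used=2 → run D
t=10: queue=[D,C,E,H,F] q_used=3 → run D
t=11: queue=[C,E,H,F,D] q_used=0 → run C
t=12: queue=[C,E,H,F,D] q_used=1 → run C
t=13: queue=[C,E,H,F,D] q_used=2 → run C
t=14: queue=[C,E,H,F,D] q_used=3 → run C
t=15: queue=[E,H,F,D] q_used=0 → run E
t=16: queue=[E,H,F,D] q_used=1 → run E
t=17: queue=[E,H,F,D] q_used=2 → run E
t=18: queue=[E,H,F,D] q_used=3 → run E
t=19: queue=[H,F,D,E] q_used=0 → run H
t=20: queue=[H,F,D,E] q_used=1 → run H
t=21: queue=[H,F,D,E] q_used=2 → run H
t=22: queue=[H,F,D,E] q_used=3 → run H
t=23: queue=[F,D,E] q_used=0 → run F
t=24: queue=[F,D,E] q_used=1 → run F
t=25: queue=[F,D,E] q_used=2 → run F
t=26: queue=[F,D,E] q_used=3 → run F
t=27: queue=[D,E,F] q_used=0 → run D
t=28: queue=[D,E,F] q_used=1 → run D
t=29: queue=[D,E,F] q_used=2 → run D
t=30: queue=[E,F] q_used=0 → run E
t=31: queue=[E,F] q_used=1 → run E
t=32: queue=[E,F] q_used=2 → run E
t=33: queue=[E,F] q_used=3 → run E
t=34: queue=[F] q_used=0 → run F
t=35: queue=[F] q_used=1 → run F
t=36: queue=[F] q_used=2 → run F
t=37: (idle)
t=38: (idle)
t=39: (idle)
t=40: (idle)
t=41: (idle)
t=42: (idle)
t=43: (idle)
t=44: (idle)
t=45: (idle)

completion order = A, C, H, D, E, F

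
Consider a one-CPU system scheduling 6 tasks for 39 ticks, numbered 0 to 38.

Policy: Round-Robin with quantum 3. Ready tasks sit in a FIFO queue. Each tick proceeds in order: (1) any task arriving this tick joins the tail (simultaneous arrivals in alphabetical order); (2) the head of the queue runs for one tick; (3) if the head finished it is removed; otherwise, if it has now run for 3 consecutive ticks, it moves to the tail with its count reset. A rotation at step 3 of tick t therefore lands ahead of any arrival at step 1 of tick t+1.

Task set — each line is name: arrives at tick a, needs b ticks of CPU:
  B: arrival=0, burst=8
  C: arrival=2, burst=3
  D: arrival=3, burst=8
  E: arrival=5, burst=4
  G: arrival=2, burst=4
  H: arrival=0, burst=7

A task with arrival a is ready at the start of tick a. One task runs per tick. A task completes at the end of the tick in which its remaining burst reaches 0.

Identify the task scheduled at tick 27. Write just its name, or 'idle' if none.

t=0: queue=[B,H] q_used=0 → run B
t=1: queue=[B,H] q_used=1 → run B
t=2: queue=[B,H,C,G] q_used=2 → run B
t=3: queue=[H,C,G,B,D] q_used=0 → run H
t=4: queue=[H,C,G,B,D] q_used=1 → run H
t=5: queue=[H,C,G,B,D,E] q_used=2 → run H
t=6: queue=[C,G,B,D,E,H] q_used=0 → run C
t=7: queue=[C,G,B,D,E,H] q_used=1 → run C
t=8: queue=[C,G,B,D,E,H] q_used=2 → run C
t=9: queue=[G,B,D,E,H] q_used=0 → run G
t=10: queue=[G,B,D,E,H] q_used=1 → run G
t=11: queue=[G,B,D,E,H] q_used=2 → run G
t=12: queue=[B,D,E,H,G] q_used=0 → run B
t=13: queue=[B,D,E,H,G] q_used=1 → run B
t=14: queue=[B,D,E,H,G] q_used=2 → run B
t=15: queue=[D,E,H,G,B] q_used=0 → run D
t=16: queue=[D,E,H,G,B] q_used=1 → run D
t=17: queue=[D,E,H,G,B] q_used=2 → run D
t=18: queue=[E,H,G,B,D] q_used=0 → run E
t=19: queue=[E,H,G,B,D] q_used=1 → run E
t=20: queue=[E,H,G,B,D] q_used=2 → run E
t=21: queue=[H,G,B,D,E] q_used=0 → run H
t=22: queue=[H,G,B,D,E] q_used=1 → run H
t=23: queue=[H,G,B,D,E] q_used=2 → run H
t=24: queue=[G,B,D,E,H] q_used=0 → run G
t=25: queue=[B,D,E,H] q_used=0 → run B
t=26: queue=[B,D,E,H] q_used=1 → run B
t=27: queue=[D,E,H] q_used=0 → run D
t=28: queue=[D,E,H] q_used=1 → run D
t=29: queue=[D,E,H] q_used=2 → run D
t=30: queue=[E,H,D] q_used=0 → run E
t=31: queue=[H,D] q_used=0 → run H
t=32: queue=[D] q_used=0 → run D
t=33: queue=[D] q_used=1 → run D
t=34: (idle)
t=35: (idle)
t=36: (idle)
t=37: (idle)
t=38: (idle)

running at tick 27 = D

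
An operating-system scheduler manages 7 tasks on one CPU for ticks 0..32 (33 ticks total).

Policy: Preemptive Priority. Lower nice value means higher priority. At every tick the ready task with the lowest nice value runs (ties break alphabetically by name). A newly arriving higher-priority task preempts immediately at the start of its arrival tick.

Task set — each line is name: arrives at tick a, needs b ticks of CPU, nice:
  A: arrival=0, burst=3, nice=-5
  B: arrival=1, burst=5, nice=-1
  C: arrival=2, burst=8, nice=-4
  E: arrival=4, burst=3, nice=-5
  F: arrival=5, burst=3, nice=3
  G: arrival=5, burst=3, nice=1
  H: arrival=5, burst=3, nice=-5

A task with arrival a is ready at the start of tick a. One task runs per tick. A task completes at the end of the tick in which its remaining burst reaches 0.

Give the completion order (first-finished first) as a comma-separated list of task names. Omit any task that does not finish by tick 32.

t=0: ready={A} → run A
t=1: ready={A,B} → run A
t=2: ready={A,B,C} → run A
t=3: ready={B,C} → run C
t=4: ready={B,C,E} → run E
t=5: ready={B,C,E,F,G,H} → run E
t=6: ready={B,C,E,F,G,H} → run E
t=7: ready={B,C,F,G,H} → run H
t=8: ready={B,C,F,G,H} → run H
t=9: ready={B,C,F,G,H} → run H
t=10: ready={B,C,F,G} → run C
t=11: ready={B,C,F,G} → run C
t=12: ready={B,C,F,G} → run C
t=13: ready={B,C,F,G} → run C
t=14: ready={B,C,F,G} → run C
t=15: ready={B,C,F,G} → run C
t=16: ready={B,C,F,G} → run C
t=17: ready={B,F,G} → run B
t=18: ready={B,F,G} → run B
t=19: ready={B,F,G} → run B
t=20: ready={B,F,G} → run B
t=21: ready={B,F,G} → run B
t=22: ready={F,G} → run G
t=23: ready={F,G} → run G
t=24: ready={F,G} → run G
t=25: ready={F} → run F
t=26: ready={F} → run F
t=27: ready={F} → run F
t=28: (idle)
t=29: (idle)
t=30: (idle)
t=31: (idle)
t=32: (idle)

completion order = A, E, H, C, B, G, F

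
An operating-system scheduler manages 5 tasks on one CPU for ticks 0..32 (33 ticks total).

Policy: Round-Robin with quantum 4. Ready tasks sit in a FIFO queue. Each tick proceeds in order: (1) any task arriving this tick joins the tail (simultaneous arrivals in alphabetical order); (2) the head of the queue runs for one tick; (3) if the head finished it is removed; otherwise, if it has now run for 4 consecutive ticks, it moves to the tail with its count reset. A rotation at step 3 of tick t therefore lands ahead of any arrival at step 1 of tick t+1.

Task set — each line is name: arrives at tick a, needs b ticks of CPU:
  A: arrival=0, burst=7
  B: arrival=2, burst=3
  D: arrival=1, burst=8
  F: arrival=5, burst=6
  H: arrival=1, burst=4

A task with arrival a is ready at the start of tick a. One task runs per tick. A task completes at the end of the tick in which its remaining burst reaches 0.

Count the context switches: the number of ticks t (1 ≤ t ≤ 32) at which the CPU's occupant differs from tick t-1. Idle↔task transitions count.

t=0: queue=[A] q_used=0 → run A
t=1: queue=[A,D,H] q_used=1 → run A
t=2: queue=[A,D,H,B] q_used=2 → run A
t=3: queue=[A,D,H,B] q_used=3 → run A
t=4: queue=[D,H,B,A] q_used=0 → run D
t=5: queue=[D,H,B,A,F] q_used=1 → run D
t=6: queue=[D,H,B,A,F] q_used=2 → run D
t=7: queue=[D,H,B,A,F] q_used=3 → run D
t=8: queue=[H,B,A,F,D] q_used=0 → run H
t=9: queue=[H,B,A,F,D] q_used=1 → run H
t=10: queue=[H,B,A,F,D] q_used=2 → run H
t=11: queue=[H,B,A,F,D] q_used=3 → run H
t=12: queue=[B,A,F,D] q_used=0 → run B
t=13: queue=[B,A,F,D] q_used=1 → run B
t=14: queue=[B,A,F,D] q_used=2 → run B
t=15: queue=[A,F,D] q_used=0 → run A
t=16: queue=[A,F,D] q_used=1 → run A
t=17: queue=[A,F,D] q_used=2 → run A
t=18: queue=[F,D] q_used=0 → run F
t=19: queue=[F,D] q_used=1 → run F
t=20: queue=[F,D] q_used=2 → run F
t=21: queue=[F,D] q_used=3 → run F
t=22: queue=[D,F] q_used=0 → run D
t=23: queue=[D,F] q_used=1 → run D
t=24: queue=[D,F] q_used=2 → run D
t=25: queue=[D,F] q_used=3 → run D
t=26: queue=[F] q_used=0 → run F
t=27: queue=[F] q_used=1 → run F
t=28: (idle)
t=29: (idle)
t=30: (idle)
t=31: (idle)
t=32: (idle)

context switches = 8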